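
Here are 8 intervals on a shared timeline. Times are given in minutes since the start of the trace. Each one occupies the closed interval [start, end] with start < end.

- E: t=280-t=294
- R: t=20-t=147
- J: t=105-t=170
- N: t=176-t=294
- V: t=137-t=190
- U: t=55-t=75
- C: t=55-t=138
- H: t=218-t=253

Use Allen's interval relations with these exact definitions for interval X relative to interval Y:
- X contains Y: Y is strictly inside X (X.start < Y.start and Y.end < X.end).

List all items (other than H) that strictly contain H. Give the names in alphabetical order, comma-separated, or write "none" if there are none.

N

Target H = [t=218, t=253].
C [t=55, t=138] → before → no.
E [t=280, t=294] → after → no.
J [t=105, t=170] → before → no.
N [t=176, t=294] → contains → yes.
R [t=20, t=147] → before → no.
U [t=55, t=75] → before → no.
V [t=137, t=190] → before → no.
Result: N.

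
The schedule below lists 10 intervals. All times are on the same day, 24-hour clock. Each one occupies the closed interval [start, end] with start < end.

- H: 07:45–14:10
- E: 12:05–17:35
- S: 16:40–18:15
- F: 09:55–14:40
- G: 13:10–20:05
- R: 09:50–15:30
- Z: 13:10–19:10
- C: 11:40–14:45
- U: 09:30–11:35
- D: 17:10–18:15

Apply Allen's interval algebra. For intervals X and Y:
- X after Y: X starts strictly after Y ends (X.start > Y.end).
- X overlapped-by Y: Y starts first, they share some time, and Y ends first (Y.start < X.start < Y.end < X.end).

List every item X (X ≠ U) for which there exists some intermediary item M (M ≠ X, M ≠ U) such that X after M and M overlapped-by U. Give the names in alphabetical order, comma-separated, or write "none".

D, S

Target U = [09:30, 11:35].
Intermediaries M with M overlapped-by U: F, R.
Via F — items with X after F: D, S.
Via R — items with X after R: D, S.
Union: D, S.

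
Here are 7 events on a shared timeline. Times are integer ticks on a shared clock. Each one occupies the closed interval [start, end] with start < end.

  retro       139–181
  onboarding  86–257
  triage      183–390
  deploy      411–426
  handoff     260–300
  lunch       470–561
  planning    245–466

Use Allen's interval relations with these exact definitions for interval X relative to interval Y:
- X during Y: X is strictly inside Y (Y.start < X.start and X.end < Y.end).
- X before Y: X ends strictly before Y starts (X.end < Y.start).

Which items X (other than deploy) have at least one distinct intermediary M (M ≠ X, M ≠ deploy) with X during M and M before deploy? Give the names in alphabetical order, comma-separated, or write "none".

Target deploy = [411, 426].
Intermediaries M with M before deploy: handoff, onboarding, retro, triage.
Via handoff — items with X during handoff: none.
Via onboarding — items with X during onboarding: retro.
Via retro — items with X during retro: none.
Via triage — items with X during triage: handoff.
Union: handoff, retro.

handoff, retro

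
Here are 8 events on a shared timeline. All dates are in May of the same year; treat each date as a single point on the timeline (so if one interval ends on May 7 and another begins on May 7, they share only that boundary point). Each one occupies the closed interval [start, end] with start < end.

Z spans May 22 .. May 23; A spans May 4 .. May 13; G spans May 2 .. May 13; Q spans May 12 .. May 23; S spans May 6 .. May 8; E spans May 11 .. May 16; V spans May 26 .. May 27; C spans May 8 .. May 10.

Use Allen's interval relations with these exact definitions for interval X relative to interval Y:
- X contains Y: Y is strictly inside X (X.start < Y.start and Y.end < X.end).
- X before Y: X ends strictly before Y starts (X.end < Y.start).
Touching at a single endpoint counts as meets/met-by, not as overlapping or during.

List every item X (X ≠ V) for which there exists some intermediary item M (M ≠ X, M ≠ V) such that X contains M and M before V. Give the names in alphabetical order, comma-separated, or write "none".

A, G

Target V = [May 26, May 27].
Intermediaries M with M before V: A, C, E, G, Q, S, Z.
Via A — items with X contains A: none.
Via C — items with X contains C: A, G.
Via E — items with X contains E: none.
Via G — items with X contains G: none.
Via Q — items with X contains Q: none.
Via S — items with X contains S: A, G.
Via Z — items with X contains Z: none.
Union: A, G.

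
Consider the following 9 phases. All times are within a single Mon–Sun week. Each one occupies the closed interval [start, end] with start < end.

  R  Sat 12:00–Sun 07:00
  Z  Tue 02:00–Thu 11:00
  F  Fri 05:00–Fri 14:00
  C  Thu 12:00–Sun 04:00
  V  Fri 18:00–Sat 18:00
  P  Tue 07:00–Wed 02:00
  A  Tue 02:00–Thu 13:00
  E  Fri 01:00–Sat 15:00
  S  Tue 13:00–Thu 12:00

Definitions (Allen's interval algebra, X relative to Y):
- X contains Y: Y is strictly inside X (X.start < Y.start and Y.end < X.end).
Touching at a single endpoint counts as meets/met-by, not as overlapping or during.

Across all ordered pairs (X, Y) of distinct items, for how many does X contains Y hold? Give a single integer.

7

Checking all 72 ordered pairs for relation 'contains'; matching pairs in alphabetical order:
(A, P): A contains P ✓
(A, S): A contains S ✓
(C, E): C contains E ✓
(C, F): C contains F ✓
(C, V): C contains V ✓
(E, F): E contains F ✓
(Z, P): Z contains P ✓
Count: 7.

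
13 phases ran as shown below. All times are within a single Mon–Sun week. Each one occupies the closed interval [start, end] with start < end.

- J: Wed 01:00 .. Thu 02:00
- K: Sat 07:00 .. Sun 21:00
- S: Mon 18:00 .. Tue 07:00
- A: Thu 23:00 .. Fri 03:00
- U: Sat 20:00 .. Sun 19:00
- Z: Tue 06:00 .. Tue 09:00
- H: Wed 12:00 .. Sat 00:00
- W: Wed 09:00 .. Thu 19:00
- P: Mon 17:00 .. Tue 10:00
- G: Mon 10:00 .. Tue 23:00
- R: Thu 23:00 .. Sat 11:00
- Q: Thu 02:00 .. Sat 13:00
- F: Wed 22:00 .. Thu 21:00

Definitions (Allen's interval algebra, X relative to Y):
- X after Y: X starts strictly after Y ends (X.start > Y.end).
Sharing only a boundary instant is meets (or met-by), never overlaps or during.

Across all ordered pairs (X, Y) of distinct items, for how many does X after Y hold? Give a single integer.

Checking all 156 ordered pairs for relation 'after'; matching pairs in alphabetical order:
(A, F): A after F ✓
(A, G): A after G ✓
(A, J): A after J ✓
(A, P): A after P ✓
(A, S): A after S ✓
(A, W): A after W ✓
(A, Z): A after Z ✓
(F, G): F after G ✓
(F, P): F after P ✓
(F, S): F after S ✓
(F, Z): F after Z ✓
(H, G): H after G ✓
(H, P): H after P ✓
(H, S): H after S ✓
(H, Z): H after Z ✓
(J, G): J after G ✓
(J, P): J after P ✓
(J, S): J after S ✓
(J, Z): J after Z ✓
(K, A): K after A ✓
(K, F): K after F ✓
(K, G): K after G ✓
(K, H): K after H ✓
(K, J): K after J ✓
... plus 30 further pairs not listed.
Count: 54.

54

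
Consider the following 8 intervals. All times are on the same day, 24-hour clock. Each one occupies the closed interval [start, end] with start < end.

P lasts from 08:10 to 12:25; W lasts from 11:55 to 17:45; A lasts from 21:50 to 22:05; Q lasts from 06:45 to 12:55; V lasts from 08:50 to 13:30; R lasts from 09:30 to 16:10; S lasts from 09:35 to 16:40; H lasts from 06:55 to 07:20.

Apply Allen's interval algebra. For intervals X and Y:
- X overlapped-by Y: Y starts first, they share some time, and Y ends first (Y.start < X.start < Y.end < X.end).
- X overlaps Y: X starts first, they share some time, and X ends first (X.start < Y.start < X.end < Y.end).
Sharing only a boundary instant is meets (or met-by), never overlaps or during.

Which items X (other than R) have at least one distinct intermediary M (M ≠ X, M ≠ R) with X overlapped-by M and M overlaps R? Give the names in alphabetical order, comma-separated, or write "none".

S, V, W

Target R = [09:30, 16:10].
Intermediaries M with M overlaps R: P, Q, V.
Via P — items with X overlapped-by P: S, V, W.
Via Q — items with X overlapped-by Q: S, V, W.
Via V — items with X overlapped-by V: S, W.
Union: S, V, W.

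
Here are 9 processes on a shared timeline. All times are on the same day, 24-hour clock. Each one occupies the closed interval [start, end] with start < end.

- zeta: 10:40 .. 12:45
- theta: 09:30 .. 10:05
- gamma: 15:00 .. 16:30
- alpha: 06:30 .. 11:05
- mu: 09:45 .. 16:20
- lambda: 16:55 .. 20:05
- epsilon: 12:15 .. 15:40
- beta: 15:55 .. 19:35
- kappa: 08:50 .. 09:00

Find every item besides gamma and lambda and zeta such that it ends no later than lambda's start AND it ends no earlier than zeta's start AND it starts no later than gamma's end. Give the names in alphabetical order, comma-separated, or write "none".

alpha, epsilon, mu

Conditions: its end is no later than lambda's start (X.end <= 16:55) AND its end is no earlier than zeta's start (X.end >= 10:40) AND its start is no later than gamma's end (X.start <= 16:30).
alpha: end 11:05 <= 16:55? ✓; end 11:05 >= 10:40? ✓; start 06:30 <= 16:30? ✓ → yes.
beta: end 19:35 <= 16:55? ✗; end 19:35 >= 10:40? ✓; start 15:55 <= 16:30? ✓ → no.
epsilon: end 15:40 <= 16:55? ✓; end 15:40 >= 10:40? ✓; start 12:15 <= 16:30? ✓ → yes.
kappa: end 09:00 <= 16:55? ✓; end 09:00 >= 10:40? ✗; start 08:50 <= 16:30? ✓ → no.
mu: end 16:20 <= 16:55? ✓; end 16:20 >= 10:40? ✓; start 09:45 <= 16:30? ✓ → yes.
theta: end 10:05 <= 16:55? ✓; end 10:05 >= 10:40? ✗; start 09:30 <= 16:30? ✓ → no.
Result: alpha, epsilon, mu.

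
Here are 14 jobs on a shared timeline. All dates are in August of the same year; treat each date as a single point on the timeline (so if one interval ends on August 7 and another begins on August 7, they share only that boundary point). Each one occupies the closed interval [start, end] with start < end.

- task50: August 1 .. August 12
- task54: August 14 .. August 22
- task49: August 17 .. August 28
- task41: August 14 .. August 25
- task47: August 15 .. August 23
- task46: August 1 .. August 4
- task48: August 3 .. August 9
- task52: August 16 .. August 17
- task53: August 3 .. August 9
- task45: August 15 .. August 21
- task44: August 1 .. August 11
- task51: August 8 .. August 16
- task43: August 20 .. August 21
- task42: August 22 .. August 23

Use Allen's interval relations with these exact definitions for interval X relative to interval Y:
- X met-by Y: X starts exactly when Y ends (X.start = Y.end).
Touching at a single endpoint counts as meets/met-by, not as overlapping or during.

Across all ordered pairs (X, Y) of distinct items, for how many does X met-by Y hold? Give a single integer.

Checking all 182 ordered pairs for relation 'met-by'; matching pairs in alphabetical order:
(task42, task54): task42 met-by task54 ✓
(task49, task52): task49 met-by task52 ✓
(task52, task51): task52 met-by task51 ✓
Count: 3.

3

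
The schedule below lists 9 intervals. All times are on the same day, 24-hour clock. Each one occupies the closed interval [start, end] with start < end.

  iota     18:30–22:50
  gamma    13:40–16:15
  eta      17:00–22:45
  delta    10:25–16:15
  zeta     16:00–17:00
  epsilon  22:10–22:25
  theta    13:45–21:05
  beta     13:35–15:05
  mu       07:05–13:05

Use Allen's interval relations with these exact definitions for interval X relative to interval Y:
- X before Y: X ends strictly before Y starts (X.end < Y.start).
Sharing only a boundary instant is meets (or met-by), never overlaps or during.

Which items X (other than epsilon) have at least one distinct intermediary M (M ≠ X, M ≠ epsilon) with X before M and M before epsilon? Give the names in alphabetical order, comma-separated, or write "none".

beta, mu

Target epsilon = [22:10, 22:25].
Intermediaries M with M before epsilon: beta, delta, gamma, mu, theta, zeta.
Via beta — items with X before beta: mu.
Via delta — items with X before delta: none.
Via gamma — items with X before gamma: mu.
Via mu — items with X before mu: none.
Via theta — items with X before theta: mu.
Via zeta — items with X before zeta: beta, mu.
Union: beta, mu.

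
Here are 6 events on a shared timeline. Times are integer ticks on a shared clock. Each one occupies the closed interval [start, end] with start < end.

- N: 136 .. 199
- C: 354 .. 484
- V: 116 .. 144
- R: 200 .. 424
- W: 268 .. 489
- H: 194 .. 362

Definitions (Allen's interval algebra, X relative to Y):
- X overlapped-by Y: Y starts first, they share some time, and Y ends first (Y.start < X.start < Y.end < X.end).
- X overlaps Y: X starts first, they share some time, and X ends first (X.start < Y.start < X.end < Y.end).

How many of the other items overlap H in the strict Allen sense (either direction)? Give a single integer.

4

Target H = [194, 362].
C [354, 484] → overlapped-by → counts.
N [136, 199] → overlaps → counts.
R [200, 424] → overlapped-by → counts.
V [116, 144] → before → no.
W [268, 489] → overlapped-by → counts.
Total: 4.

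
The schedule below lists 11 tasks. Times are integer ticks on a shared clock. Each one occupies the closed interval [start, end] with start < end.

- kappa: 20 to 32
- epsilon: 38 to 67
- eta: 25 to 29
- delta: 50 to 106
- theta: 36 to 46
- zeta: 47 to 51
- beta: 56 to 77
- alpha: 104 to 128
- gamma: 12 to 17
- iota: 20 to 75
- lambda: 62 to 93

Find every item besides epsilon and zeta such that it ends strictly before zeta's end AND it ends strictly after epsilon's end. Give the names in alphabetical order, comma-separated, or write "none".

Conditions: its end is strictly before zeta's end (X.end < 51) AND its end is strictly after epsilon's end (X.end > 67).
alpha: end 128 < 51? ✗; end 128 > 67? ✓ → no.
beta: end 77 < 51? ✗; end 77 > 67? ✓ → no.
delta: end 106 < 51? ✗; end 106 > 67? ✓ → no.
eta: end 29 < 51? ✓; end 29 > 67? ✗ → no.
gamma: end 17 < 51? ✓; end 17 > 67? ✗ → no.
iota: end 75 < 51? ✗; end 75 > 67? ✓ → no.
kappa: end 32 < 51? ✓; end 32 > 67? ✗ → no.
lambda: end 93 < 51? ✗; end 93 > 67? ✓ → no.
theta: end 46 < 51? ✓; end 46 > 67? ✗ → no.
Result: none.

none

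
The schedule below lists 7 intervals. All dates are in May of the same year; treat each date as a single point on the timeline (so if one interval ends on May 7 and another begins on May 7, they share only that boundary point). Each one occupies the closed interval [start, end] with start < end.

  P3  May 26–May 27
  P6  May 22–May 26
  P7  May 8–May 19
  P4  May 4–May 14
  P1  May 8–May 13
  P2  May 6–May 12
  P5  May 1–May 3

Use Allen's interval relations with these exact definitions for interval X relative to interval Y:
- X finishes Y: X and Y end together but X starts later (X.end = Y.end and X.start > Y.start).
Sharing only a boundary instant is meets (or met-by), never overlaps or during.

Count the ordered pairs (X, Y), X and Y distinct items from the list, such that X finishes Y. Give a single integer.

0

Checking all 42 ordered pairs for relation 'finishes'; matching pairs in alphabetical order:
No pair satisfies it.
Count: 0.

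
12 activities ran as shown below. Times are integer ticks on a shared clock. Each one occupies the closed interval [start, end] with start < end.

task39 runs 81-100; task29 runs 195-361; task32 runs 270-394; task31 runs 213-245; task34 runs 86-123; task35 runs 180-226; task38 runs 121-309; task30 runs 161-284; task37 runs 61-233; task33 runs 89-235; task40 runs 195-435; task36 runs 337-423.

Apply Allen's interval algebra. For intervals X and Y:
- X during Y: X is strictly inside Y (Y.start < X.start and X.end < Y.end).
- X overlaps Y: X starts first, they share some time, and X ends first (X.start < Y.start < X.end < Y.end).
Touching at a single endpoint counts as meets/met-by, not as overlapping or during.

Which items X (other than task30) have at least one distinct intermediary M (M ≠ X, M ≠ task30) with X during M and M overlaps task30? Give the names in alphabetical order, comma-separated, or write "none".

task34, task35, task39

Target task30 = [161, 284].
Intermediaries M with M overlaps task30: task33, task37.
Via task33 — items with X during task33: task35.
Via task37 — items with X during task37: task34, task35, task39.
Union: task34, task35, task39.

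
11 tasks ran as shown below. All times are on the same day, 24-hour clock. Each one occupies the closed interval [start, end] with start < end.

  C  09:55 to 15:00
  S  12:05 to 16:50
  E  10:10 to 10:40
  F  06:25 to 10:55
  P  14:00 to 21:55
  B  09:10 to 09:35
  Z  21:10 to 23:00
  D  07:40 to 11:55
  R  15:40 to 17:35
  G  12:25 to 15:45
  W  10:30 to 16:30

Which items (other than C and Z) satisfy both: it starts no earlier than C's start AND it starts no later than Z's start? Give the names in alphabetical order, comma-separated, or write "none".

Conditions: its start is no earlier than C's start (X.start >= 09:55) AND its start is no later than Z's start (X.start <= 21:10).
B: start 09:10 >= 09:55? ✗; start 09:10 <= 21:10? ✓ → no.
D: start 07:40 >= 09:55? ✗; start 07:40 <= 21:10? ✓ → no.
E: start 10:10 >= 09:55? ✓; start 10:10 <= 21:10? ✓ → yes.
F: start 06:25 >= 09:55? ✗; start 06:25 <= 21:10? ✓ → no.
G: start 12:25 >= 09:55? ✓; start 12:25 <= 21:10? ✓ → yes.
P: start 14:00 >= 09:55? ✓; start 14:00 <= 21:10? ✓ → yes.
R: start 15:40 >= 09:55? ✓; start 15:40 <= 21:10? ✓ → yes.
S: start 12:05 >= 09:55? ✓; start 12:05 <= 21:10? ✓ → yes.
W: start 10:30 >= 09:55? ✓; start 10:30 <= 21:10? ✓ → yes.
Result: E, G, P, R, S, W.

E, G, P, R, S, W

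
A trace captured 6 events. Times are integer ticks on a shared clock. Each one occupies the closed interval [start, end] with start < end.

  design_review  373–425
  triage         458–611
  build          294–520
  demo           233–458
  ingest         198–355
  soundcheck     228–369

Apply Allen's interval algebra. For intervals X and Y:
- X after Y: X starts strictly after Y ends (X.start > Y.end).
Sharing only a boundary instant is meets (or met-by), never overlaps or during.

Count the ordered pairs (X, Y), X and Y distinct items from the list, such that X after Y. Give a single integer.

Checking all 30 ordered pairs for relation 'after'; matching pairs in alphabetical order:
(design_review, ingest): design_review after ingest ✓
(design_review, soundcheck): design_review after soundcheck ✓
(triage, design_review): triage after design_review ✓
(triage, ingest): triage after ingest ✓
(triage, soundcheck): triage after soundcheck ✓
Count: 5.

5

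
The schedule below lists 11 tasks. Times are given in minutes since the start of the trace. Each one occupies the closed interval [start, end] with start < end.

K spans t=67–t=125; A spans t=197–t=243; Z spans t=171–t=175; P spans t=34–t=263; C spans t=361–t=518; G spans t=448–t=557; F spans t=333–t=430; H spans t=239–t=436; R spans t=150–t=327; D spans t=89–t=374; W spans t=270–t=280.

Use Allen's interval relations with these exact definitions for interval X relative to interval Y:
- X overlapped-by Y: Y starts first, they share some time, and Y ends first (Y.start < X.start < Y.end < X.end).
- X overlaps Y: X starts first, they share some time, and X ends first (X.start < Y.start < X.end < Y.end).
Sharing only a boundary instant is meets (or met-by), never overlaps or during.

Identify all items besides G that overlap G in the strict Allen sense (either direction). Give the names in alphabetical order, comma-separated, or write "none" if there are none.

C

Target G = [t=448, t=557].
A [t=197, t=243] → before → no.
C [t=361, t=518] → overlaps → yes.
D [t=89, t=374] → before → no.
F [t=333, t=430] → before → no.
H [t=239, t=436] → before → no.
K [t=67, t=125] → before → no.
P [t=34, t=263] → before → no.
R [t=150, t=327] → before → no.
W [t=270, t=280] → before → no.
Z [t=171, t=175] → before → no.
Result: C.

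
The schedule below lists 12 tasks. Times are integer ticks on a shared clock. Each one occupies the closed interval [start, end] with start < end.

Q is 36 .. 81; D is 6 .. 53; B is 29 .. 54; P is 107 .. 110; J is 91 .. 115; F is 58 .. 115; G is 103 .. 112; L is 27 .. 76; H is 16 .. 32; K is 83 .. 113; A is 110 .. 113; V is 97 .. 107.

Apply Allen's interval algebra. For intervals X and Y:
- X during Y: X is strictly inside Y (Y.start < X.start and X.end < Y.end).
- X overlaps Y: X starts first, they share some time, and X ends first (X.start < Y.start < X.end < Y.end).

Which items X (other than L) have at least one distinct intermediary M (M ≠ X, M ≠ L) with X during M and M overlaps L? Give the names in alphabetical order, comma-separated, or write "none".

Target L = [27, 76].
Intermediaries M with M overlaps L: D, H.
Via D — items with X during D: H.
Via H — items with X during H: none.
Union: H.

H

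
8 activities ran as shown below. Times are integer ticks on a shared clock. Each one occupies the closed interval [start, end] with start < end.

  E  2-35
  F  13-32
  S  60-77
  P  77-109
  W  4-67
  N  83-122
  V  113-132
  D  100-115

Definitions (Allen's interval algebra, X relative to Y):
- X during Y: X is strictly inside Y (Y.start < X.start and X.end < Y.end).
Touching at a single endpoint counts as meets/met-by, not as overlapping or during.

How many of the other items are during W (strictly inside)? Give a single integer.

Target W = [4, 67].
D [100, 115] → after → no.
E [2, 35] → overlaps → no.
F [13, 32] → during → counts.
N [83, 122] → after → no.
P [77, 109] → after → no.
S [60, 77] → overlapped-by → no.
V [113, 132] → after → no.
Total: 1.

1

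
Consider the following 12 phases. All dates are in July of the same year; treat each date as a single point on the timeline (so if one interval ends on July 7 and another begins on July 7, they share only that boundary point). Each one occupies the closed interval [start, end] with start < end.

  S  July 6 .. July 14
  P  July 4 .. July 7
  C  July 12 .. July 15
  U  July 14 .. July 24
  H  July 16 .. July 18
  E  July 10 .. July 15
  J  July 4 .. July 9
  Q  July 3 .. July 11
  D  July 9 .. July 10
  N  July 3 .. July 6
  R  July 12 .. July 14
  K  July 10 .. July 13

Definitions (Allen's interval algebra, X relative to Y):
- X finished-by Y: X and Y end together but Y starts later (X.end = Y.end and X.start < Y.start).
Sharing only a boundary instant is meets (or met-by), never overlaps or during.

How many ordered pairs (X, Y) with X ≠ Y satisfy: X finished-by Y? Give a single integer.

2

Checking all 132 ordered pairs for relation 'finished-by'; matching pairs in alphabetical order:
(E, C): E finished-by C ✓
(S, R): S finished-by R ✓
Count: 2.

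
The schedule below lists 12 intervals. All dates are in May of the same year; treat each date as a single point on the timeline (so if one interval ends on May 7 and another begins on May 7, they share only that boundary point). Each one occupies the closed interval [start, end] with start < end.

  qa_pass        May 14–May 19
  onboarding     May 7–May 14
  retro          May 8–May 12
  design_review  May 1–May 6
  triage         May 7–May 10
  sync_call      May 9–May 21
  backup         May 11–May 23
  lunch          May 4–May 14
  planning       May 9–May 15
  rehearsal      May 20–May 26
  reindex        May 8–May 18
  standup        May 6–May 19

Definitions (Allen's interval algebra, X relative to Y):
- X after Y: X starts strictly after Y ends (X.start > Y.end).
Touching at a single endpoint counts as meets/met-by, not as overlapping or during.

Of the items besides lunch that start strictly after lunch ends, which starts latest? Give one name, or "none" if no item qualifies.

Target lunch = [May 4, May 14].
backup [May 11, May 23] → overlapped-by → excluded.
design_review [May 1, May 6] → overlaps → excluded.
onboarding [May 7, May 14] → finishes → excluded.
planning [May 9, May 15] → overlapped-by → excluded.
qa_pass [May 14, May 19] → met-by → excluded.
rehearsal [May 20, May 26] → after → candidate.
reindex [May 8, May 18] → overlapped-by → excluded.
retro [May 8, May 12] → during → excluded.
standup [May 6, May 19] → overlapped-by → excluded.
sync_call [May 9, May 21] → overlapped-by → excluded.
triage [May 7, May 10] → during → excluded.
Among candidates, latest start is May 20 → rehearsal.

rehearsal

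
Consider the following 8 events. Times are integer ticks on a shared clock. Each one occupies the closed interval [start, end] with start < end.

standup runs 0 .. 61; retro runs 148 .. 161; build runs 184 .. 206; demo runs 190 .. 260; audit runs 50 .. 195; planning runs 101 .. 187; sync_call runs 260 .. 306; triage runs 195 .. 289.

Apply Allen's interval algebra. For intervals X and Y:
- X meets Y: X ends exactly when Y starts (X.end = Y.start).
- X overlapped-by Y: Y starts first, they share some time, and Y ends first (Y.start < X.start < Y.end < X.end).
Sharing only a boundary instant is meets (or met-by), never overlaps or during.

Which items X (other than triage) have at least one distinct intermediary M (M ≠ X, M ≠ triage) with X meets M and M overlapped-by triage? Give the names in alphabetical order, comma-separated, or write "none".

Target triage = [195, 289].
Intermediaries M with M overlapped-by triage: sync_call.
Via sync_call — items with X meets sync_call: demo.
Union: demo.

demo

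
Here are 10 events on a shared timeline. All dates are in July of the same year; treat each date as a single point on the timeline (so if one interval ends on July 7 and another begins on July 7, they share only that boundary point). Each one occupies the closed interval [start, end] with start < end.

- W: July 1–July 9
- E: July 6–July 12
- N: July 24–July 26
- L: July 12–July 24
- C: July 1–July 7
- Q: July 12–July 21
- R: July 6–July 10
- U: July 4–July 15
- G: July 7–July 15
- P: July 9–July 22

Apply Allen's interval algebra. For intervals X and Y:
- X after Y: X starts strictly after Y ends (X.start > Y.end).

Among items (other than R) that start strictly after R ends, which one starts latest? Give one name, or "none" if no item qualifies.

N

Target R = [July 6, July 10].
C [July 1, July 7] → overlaps → excluded.
E [July 6, July 12] → started-by → excluded.
G [July 7, July 15] → overlapped-by → excluded.
L [July 12, July 24] → after → candidate.
N [July 24, July 26] → after → candidate.
P [July 9, July 22] → overlapped-by → excluded.
Q [July 12, July 21] → after → candidate.
U [July 4, July 15] → contains → excluded.
W [July 1, July 9] → overlaps → excluded.
Among candidates, latest start is July 24 → N.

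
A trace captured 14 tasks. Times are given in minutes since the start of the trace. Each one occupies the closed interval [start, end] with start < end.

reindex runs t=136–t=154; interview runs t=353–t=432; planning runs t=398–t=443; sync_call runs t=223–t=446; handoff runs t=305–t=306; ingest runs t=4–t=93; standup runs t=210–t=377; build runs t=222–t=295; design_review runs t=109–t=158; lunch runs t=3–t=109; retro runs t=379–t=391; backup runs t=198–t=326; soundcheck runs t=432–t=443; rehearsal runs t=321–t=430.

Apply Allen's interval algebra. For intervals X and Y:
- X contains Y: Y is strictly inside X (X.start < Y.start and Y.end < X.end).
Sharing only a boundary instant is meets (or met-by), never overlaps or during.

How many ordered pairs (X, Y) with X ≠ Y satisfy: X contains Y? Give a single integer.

Checking all 182 ordered pairs for relation 'contains'; matching pairs in alphabetical order:
(backup, build): backup contains build ✓
(backup, handoff): backup contains handoff ✓
(design_review, reindex): design_review contains reindex ✓
(interview, retro): interview contains retro ✓
(lunch, ingest): lunch contains ingest ✓
(rehearsal, retro): rehearsal contains retro ✓
(standup, build): standup contains build ✓
(standup, handoff): standup contains handoff ✓
(sync_call, handoff): sync_call contains handoff ✓
(sync_call, interview): sync_call contains interview ✓
(sync_call, planning): sync_call contains planning ✓
(sync_call, rehearsal): sync_call contains rehearsal ✓
(sync_call, retro): sync_call contains retro ✓
(sync_call, soundcheck): sync_call contains soundcheck ✓
Count: 14.

14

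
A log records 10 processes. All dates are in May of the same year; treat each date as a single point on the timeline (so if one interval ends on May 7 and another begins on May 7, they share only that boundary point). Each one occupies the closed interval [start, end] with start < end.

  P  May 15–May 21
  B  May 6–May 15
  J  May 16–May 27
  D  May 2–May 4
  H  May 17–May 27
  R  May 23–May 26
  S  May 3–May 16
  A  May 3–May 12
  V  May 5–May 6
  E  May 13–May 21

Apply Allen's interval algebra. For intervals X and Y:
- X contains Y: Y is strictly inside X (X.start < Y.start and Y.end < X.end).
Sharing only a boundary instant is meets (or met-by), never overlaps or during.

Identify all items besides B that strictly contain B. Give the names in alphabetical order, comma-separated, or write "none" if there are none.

S

Target B = [May 6, May 15].
A [May 3, May 12] → overlaps → no.
D [May 2, May 4] → before → no.
E [May 13, May 21] → overlapped-by → no.
H [May 17, May 27] → after → no.
J [May 16, May 27] → after → no.
P [May 15, May 21] → met-by → no.
R [May 23, May 26] → after → no.
S [May 3, May 16] → contains → yes.
V [May 5, May 6] → meets → no.
Result: S.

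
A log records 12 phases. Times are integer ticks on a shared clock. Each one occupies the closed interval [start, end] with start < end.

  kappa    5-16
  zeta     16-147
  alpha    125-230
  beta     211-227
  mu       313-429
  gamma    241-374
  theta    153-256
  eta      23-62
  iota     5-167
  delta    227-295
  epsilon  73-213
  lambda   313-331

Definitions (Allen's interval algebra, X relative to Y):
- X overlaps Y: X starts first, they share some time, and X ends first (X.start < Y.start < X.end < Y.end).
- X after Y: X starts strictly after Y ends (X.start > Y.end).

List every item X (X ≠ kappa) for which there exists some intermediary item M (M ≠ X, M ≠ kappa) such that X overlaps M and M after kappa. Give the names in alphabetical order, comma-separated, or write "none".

alpha, delta, epsilon, gamma, iota, theta, zeta

Target kappa = [5, 16].
Intermediaries M with M after kappa: alpha, beta, delta, epsilon, eta, gamma, lambda, mu, theta.
Via alpha — items with X overlaps alpha: epsilon, iota, zeta.
Via beta — items with X overlaps beta: epsilon.
Via delta — items with X overlaps delta: alpha, theta.
Via epsilon — items with X overlaps epsilon: iota, zeta.
Via eta — items with X overlaps eta: none.
Via gamma — items with X overlaps gamma: delta, theta.
Via lambda — items with X overlaps lambda: none.
Via mu — items with X overlaps mu: gamma.
Via theta — items with X overlaps theta: alpha, epsilon, iota.
Union: alpha, delta, epsilon, gamma, iota, theta, zeta.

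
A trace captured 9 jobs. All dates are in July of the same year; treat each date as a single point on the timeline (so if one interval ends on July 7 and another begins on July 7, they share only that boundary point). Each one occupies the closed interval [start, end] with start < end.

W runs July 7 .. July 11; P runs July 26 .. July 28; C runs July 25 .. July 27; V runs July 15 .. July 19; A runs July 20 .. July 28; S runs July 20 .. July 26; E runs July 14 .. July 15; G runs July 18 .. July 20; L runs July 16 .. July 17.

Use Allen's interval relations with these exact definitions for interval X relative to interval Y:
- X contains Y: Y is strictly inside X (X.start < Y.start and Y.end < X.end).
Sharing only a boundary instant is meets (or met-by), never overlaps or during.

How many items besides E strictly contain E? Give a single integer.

Target E = [July 14, July 15].
A [July 20, July 28] → after → no.
C [July 25, July 27] → after → no.
G [July 18, July 20] → after → no.
L [July 16, July 17] → after → no.
P [July 26, July 28] → after → no.
S [July 20, July 26] → after → no.
V [July 15, July 19] → met-by → no.
W [July 7, July 11] → before → no.
Total: 0.

0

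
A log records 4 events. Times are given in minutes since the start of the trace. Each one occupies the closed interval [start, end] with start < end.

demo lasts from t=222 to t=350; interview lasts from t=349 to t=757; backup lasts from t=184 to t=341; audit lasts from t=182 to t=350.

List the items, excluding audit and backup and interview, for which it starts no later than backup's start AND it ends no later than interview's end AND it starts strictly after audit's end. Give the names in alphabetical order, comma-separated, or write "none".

none

Conditions: its start is no later than backup's start (X.start <= t=184) AND its end is no later than interview's end (X.end <= t=757) AND its start is strictly after audit's end (X.start > t=350).
demo: start t=222 <= t=184? ✗; end t=350 <= t=757? ✓; start t=222 > t=350? ✗ → no.
Result: none.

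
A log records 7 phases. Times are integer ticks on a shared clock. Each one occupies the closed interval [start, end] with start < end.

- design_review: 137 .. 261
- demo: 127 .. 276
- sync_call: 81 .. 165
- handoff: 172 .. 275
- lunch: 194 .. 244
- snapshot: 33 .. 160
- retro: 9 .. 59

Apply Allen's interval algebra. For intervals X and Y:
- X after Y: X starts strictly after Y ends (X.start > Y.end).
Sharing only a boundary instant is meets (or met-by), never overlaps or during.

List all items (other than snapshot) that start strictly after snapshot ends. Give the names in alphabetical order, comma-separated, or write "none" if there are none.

handoff, lunch

Target snapshot = [33, 160].
demo [127, 276] → overlapped-by → no.
design_review [137, 261] → overlapped-by → no.
handoff [172, 275] → after → yes.
lunch [194, 244] → after → yes.
retro [9, 59] → overlaps → no.
sync_call [81, 165] → overlapped-by → no.
Result: handoff, lunch.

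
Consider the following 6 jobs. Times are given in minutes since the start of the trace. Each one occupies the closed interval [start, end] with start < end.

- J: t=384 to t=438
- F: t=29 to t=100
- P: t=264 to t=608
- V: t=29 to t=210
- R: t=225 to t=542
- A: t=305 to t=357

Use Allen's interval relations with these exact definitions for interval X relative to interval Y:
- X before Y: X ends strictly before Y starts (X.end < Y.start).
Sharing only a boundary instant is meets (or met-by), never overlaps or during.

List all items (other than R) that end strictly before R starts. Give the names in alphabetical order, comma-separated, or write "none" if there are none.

Target R = [t=225, t=542].
A [t=305, t=357] → during → no.
F [t=29, t=100] → before → yes.
J [t=384, t=438] → during → no.
P [t=264, t=608] → overlapped-by → no.
V [t=29, t=210] → before → yes.
Result: F, V.

F, V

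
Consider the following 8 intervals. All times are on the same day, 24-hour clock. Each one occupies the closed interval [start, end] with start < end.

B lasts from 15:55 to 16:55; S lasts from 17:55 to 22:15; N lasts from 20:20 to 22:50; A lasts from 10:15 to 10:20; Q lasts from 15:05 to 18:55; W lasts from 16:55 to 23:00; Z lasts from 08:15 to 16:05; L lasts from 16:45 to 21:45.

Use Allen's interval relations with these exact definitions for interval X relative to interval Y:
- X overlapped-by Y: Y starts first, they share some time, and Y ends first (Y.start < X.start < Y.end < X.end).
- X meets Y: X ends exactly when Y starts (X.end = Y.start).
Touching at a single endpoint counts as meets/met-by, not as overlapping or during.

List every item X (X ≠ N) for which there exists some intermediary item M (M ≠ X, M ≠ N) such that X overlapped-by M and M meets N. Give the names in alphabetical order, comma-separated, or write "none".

none

Target N = [20:20, 22:50].
Intermediaries M with M meets N: none.
Union: none.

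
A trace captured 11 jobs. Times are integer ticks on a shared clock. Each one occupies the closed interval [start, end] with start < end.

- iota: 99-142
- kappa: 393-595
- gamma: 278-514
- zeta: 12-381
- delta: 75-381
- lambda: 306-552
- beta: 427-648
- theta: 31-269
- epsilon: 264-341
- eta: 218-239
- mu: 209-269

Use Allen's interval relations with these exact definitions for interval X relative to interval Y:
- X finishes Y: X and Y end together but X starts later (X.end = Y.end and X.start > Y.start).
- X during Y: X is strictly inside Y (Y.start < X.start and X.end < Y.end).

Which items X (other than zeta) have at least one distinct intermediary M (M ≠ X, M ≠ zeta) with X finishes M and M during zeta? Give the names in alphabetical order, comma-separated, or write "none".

Target zeta = [12, 381].
Intermediaries M with M during zeta: epsilon, eta, iota, mu, theta.
Via epsilon — items with X finishes epsilon: none.
Via eta — items with X finishes eta: none.
Via iota — items with X finishes iota: none.
Via mu — items with X finishes mu: none.
Via theta — items with X finishes theta: mu.
Union: mu.

mu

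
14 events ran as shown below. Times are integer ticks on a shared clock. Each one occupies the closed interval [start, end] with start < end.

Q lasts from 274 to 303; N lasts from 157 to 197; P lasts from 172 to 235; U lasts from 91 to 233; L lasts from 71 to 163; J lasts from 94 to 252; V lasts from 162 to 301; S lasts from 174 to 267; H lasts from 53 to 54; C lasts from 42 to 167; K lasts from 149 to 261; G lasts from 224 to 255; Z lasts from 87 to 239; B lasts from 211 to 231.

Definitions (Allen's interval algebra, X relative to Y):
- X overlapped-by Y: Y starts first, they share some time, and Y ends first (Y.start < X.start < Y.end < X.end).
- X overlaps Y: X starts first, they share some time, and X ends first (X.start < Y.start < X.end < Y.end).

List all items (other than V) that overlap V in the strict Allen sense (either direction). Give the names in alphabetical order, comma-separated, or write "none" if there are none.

Target V = [162, 301].
B [211, 231] → during → no.
C [42, 167] → overlaps → yes.
G [224, 255] → during → no.
H [53, 54] → before → no.
J [94, 252] → overlaps → yes.
K [149, 261] → overlaps → yes.
L [71, 163] → overlaps → yes.
N [157, 197] → overlaps → yes.
P [172, 235] → during → no.
Q [274, 303] → overlapped-by → yes.
S [174, 267] → during → no.
U [91, 233] → overlaps → yes.
Z [87, 239] → overlaps → yes.
Result: C, J, K, L, N, Q, U, Z.

C, J, K, L, N, Q, U, Z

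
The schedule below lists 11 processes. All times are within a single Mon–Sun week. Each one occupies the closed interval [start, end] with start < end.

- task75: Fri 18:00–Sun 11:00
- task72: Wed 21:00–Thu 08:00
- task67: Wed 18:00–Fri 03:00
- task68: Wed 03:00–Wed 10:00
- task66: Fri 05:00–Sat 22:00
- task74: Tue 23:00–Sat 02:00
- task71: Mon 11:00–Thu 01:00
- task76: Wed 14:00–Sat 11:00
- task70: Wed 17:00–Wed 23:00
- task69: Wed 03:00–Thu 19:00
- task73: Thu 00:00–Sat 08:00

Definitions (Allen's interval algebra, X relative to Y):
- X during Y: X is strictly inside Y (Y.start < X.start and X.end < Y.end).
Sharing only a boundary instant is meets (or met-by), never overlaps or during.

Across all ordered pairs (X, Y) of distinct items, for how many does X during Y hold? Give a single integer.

Checking all 110 ordered pairs for relation 'during'; matching pairs in alphabetical order:
(task67, task74): task67 during task74 ✓
(task67, task76): task67 during task76 ✓
(task68, task71): task68 during task71 ✓
(task68, task74): task68 during task74 ✓
(task69, task74): task69 during task74 ✓
(task70, task69): task70 during task69 ✓
(task70, task71): task70 during task71 ✓
(task70, task74): task70 during task74 ✓
(task70, task76): task70 during task76 ✓
(task72, task67): task72 during task67 ✓
(task72, task69): task72 during task69 ✓
(task72, task74): task72 during task74 ✓
(task72, task76): task72 during task76 ✓
(task73, task76): task73 during task76 ✓
Count: 14.

14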